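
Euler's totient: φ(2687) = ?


2687 = 2687
Prime factors: 2687
φ(2687) = 2687 × (1-1/2687)
= 2687 × 2686/2687 = 2686

φ(2687) = 2686


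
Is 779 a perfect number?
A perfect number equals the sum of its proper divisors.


Proper divisors of 779: 1, 19, 41
Sum = 1 + 19 + 41 = 61

No, 779 is not perfect (61 ≠ 779)


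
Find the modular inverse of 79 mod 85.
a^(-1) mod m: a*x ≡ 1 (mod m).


Use the extended Euclidean algorithm on (85, 79); each row r = 85*s + 79*t:
r=85, s=1, t=0
r=79, s=0, t=1
q=1: r=6, s=1, t=-1   [85*(1) + 79*(-1) = 6]
q=13: r=1, s=-13, t=14   [85*(-13) + 79*(14) = 1]
q=6: r=0, s=79, t=-85   [85*(79) + 79*(-85) = 0]
GCD = 1 with t = 14, so 79*(14) ≡ 1 (mod 85)
Inverse = 14 mod 85 = 14
Check: 79 * 14 = 1106 ≡ 1 (mod 85)

79^(-1) ≡ 14 (mod 85)


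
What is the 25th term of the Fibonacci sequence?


Sequence: 1, 1, 2, 3, 5, 8, 13, 21, 34, 55, 89, 144, 233, 377, 610, 987, 1597, 2584, 4181, 6765, 10946, 17711, 28657, 46368, 75025
F(25) = 75025


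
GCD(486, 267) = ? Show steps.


486 = 1 * 267 + 219
267 = 1 * 219 + 48
219 = 4 * 48 + 27
48 = 1 * 27 + 21
27 = 1 * 21 + 6
21 = 3 * 6 + 3
6 = 2 * 3 + 0
GCD = 3


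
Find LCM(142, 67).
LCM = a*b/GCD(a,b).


GCD(142, 67) = 1
LCM = 142*67/1 = 9514/1 = 9514

LCM = 9514


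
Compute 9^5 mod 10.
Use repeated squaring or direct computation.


9^1 mod 10 = 9
9^2 mod 10 = 1
9^3 mod 10 = 9
9^4 mod 10 = 1
9^5 mod 10 = 9


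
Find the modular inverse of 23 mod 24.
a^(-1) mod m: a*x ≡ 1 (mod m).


Use the extended Euclidean algorithm on (24, 23); each row r = 24*s + 23*t:
r=24, s=1, t=0
r=23, s=0, t=1
q=1: r=1, s=1, t=-1   [24*(1) + 23*(-1) = 1]
q=23: r=0, s=-23, t=24   [24*(-23) + 23*(24) = 0]
GCD = 1 with t = -1, so 23*(-1) ≡ 1 (mod 24)
Inverse = -1 mod 24 = 23
Check: 23 * 23 = 529 ≡ 1 (mod 24)

23^(-1) ≡ 23 (mod 24)


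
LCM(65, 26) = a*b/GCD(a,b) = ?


GCD(65, 26) = 13
LCM = 65*26/13 = 1690/13 = 130

LCM = 130


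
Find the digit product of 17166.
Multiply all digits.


1 × 7 × 1 × 6 × 6 = 252


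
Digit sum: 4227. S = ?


4 + 2 + 2 + 7 = 15


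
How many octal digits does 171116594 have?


171116594 in base 8 = 1214604062
Number of digits = 10

10 digits (base 8)


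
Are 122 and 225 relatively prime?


Euclidean algorithm:
225 = 1 * 122 + 103
122 = 1 * 103 + 19
103 = 5 * 19 + 8
19 = 2 * 8 + 3
8 = 2 * 3 + 2
3 = 1 * 2 + 1
2 = 2 * 1 + 0
GCD(122, 225) = 1

Yes, coprime (GCD = 1)


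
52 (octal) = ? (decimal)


52 (base 8) = 42 (decimal)
42 (decimal) = 42 (base 10)


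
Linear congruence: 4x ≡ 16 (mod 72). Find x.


GCD(4, 72) = 4 divides 16
Divide: 1x ≡ 4 (mod 18)
x ≡ 4 (mod 18)


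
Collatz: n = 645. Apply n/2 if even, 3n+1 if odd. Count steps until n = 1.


645 → 1936 → 968 → 484 → 242 → 121 → 364 → 182 → 91 → 274 → 137 → 412 → 206 → 103 → 310 → 155 → 466 → 233 → 700 → 350 → 175 → 526 → 263 → 790 → 395 → 1186 → 593 → 1780 → 890 → 445 → 1336 → 668 → 334 → 167 → 502 → 251 → 754 → 377 → 1132 → 566 → 283 → 850 → 425 → 1276 → 638 → 319 → 958 → 479 → 1438 → 719 → 2158 → 1079 → 3238 → 1619 → 4858 → 2429 → 7288 → 3644 → 1822 → 911 → 2734 → 1367 → 4102 → 2051 → 6154 → 3077 → 9232 → 4616 → 2308 → 1154 → 577 → 1732 → 866 → 433 → 1300 → 650 → 325 → 976 → 488 → 244 → 122 → 61 → 184 → 92 → 46 → 23 → 70 → 35 → 106 → 53 → 160 → 80 → 40 → 20 → 10 → 5 → 16 → 8 → 4 → 2 → 1
Total steps = 100

100 steps


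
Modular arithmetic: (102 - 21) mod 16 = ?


102 - 21 = 81
81 mod 16 = 1


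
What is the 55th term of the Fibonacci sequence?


Sequence: 1, 1, 2, 3, 5, 8, 13, 21, 34, 55, 89, 144, 233, 377, 610, 987, 1597, 2584, 4181, 6765, 10946, 17711, 28657, 46368, 75025, 121393, 196418, 317811, 514229, 832040, 1346269, 2178309, 3524578, 5702887, 9227465, 14930352, 24157817, 39088169, 63245986, 102334155, 165580141, 267914296, 433494437, 701408733, 1134903170, 1836311903, 2971215073, 4807526976, 7778742049, 12586269025, 20365011074, 32951280099, 53316291173, 86267571272, 139583862445
F(55) = 139583862445


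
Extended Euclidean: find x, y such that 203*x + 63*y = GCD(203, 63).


Tabular extended Euclidean (each row: r = 203*s + 63*t):
r=203, s=1, t=0
r=63, s=0, t=1
q=3: r=14, s=1, t=-3   [203*(1) + 63*(-3) = 14]
q=4: r=7, s=-4, t=13   [203*(-4) + 63*(13) = 7]
q=2: r=0, s=9, t=-29   [203*(9) + 63*(-29) = 0]
GCD = 7; from the row with r=7: x=-4, y=13
Check: 203*(-4) + 63*(13) = -812 + 819 = 7

GCD = 7, x = -4, y = 13


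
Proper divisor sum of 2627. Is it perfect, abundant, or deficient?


Proper divisors: 1, 37, 71
Sum = 1 + 37 + 71 = 109
109 < 2627 → deficient

s(2627) = 109 (deficient)


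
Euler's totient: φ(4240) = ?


4240 = 2^4 × 5 × 53
Prime factors: 2, 5, 53
φ(4240) = 4240 × (1-1/2) × (1-1/5) × (1-1/53)
= 4240 × 1/2 × 4/5 × 52/53 = 1664

φ(4240) = 1664


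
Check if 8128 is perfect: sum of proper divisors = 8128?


Proper divisors of 8128: 1, 2, 4, 8, 16, 32, 64, 127, 254, 508, 1016, 2032, 4064
Sum = 1 + 2 + 4 + 8 + 16 + 32 + 64 + 127 + 254 + 508 + 1016 + 2032 + 4064 = 8128

Yes, 8128 is perfect (8128 = 8128)


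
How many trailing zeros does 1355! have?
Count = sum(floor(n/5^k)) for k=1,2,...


floor(1355/5) = 271
floor(1355/25) = 54
floor(1355/125) = 10
floor(1355/625) = 2
Total = 337

337 trailing zeros


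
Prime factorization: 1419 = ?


1419 / 3 = 473
473 / 11 = 43
43 / 43 = 1
1419 = 3 × 11 × 43


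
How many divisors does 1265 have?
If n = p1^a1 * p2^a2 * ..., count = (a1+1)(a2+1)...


1265 = 5^1 × 11^1 × 23^1
d(1265) = (1+1) × (1+1) × (1+1) = 8

8 divisors


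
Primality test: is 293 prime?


Check divisors up to sqrt(293) = 17.1172
No divisors found.
293 is prime.

Yes, 293 is prime


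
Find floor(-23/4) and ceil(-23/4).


-23/4 = -5.7500
floor = -6
ceil = -5

floor = -6, ceil = -5


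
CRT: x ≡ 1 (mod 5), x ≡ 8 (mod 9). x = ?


M = 5*9 = 45
M1 = M/5 = 9, M2 = M/9 = 5
M1^(-1) mod 5 = 4, M2^(-1) mod 9 = 2
x = 1*9*4 + 8*5*2 = 116
116 mod 45 = 26
Check: 26 mod 5 = 1 ✓, 26 mod 9 = 8 ✓

x ≡ 26 (mod 45)


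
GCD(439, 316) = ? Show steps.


439 = 1 * 316 + 123
316 = 2 * 123 + 70
123 = 1 * 70 + 53
70 = 1 * 53 + 17
53 = 3 * 17 + 2
17 = 8 * 2 + 1
2 = 2 * 1 + 0
GCD = 1


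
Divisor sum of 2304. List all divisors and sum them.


Divisors of 2304: 1, 2, 3, 4, 6, 8, 9, 12, 16, 18, 24, 32, 36, 48, 64, 72, 96, 128, 144, 192, 256, 288, 384, 576, 768, 1152, 2304
Sum = 1 + 2 + 3 + 4 + 6 + 8 + 9 + 12 + 16 + 18 + 24 + 32 + 36 + 48 + 64 + 72 + 96 + 128 + 144 + 192 + 256 + 288 + 384 + 576 + 768 + 1152 + 2304 = 6643

σ(2304) = 6643


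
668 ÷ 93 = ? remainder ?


668 = 93 * 7 + 17
Check: 651 + 17 = 668

q = 7, r = 17


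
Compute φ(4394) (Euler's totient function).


4394 = 2 × 13^3
Prime factors: 2, 13
φ(4394) = 4394 × (1-1/2) × (1-1/13)
= 4394 × 1/2 × 12/13 = 2028

φ(4394) = 2028


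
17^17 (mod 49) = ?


17^1 mod 49 = 17
17^2 mod 49 = 44
17^3 mod 49 = 13
17^4 mod 49 = 25
17^5 mod 49 = 33
17^6 mod 49 = 22
17^7 mod 49 = 31
17^8 mod 49 = 37
17^9 mod 49 = 41
17^10 mod 49 = 11
17^11 mod 49 = 40
17^12 mod 49 = 43
17^13 mod 49 = 45
17^14 mod 49 = 30
17^15 mod 49 = 20
17^16 mod 49 = 46
17^17 mod 49 = 47


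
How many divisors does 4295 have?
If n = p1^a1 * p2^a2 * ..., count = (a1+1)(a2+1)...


4295 = 5^1 × 859^1
d(4295) = (1+1) × (1+1) = 4

4 divisors


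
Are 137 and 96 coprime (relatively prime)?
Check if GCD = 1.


Euclidean algorithm:
137 = 1 * 96 + 41
96 = 2 * 41 + 14
41 = 2 * 14 + 13
14 = 1 * 13 + 1
13 = 13 * 1 + 0
GCD(137, 96) = 1

Yes, coprime (GCD = 1)


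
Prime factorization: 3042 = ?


3042 / 2 = 1521
1521 / 3 = 507
507 / 3 = 169
169 / 13 = 13
13 / 13 = 1
3042 = 2 × 3^2 × 13^2


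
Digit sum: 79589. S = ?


7 + 9 + 5 + 8 + 9 = 38


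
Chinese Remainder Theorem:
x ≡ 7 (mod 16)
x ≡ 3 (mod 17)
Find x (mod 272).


M = 16*17 = 272
M1 = M/16 = 17, M2 = M/17 = 16
M1^(-1) mod 16 = 1, M2^(-1) mod 17 = 16
x = 7*17*1 + 3*16*16 = 887
887 mod 272 = 71
Check: 71 mod 16 = 7 ✓, 71 mod 17 = 3 ✓

x ≡ 71 (mod 272)


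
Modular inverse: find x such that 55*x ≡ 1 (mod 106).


Use the extended Euclidean algorithm on (106, 55); each row r = 106*s + 55*t:
r=106, s=1, t=0
r=55, s=0, t=1
q=1: r=51, s=1, t=-1   [106*(1) + 55*(-1) = 51]
q=1: r=4, s=-1, t=2   [106*(-1) + 55*(2) = 4]
q=12: r=3, s=13, t=-25   [106*(13) + 55*(-25) = 3]
q=1: r=1, s=-14, t=27   [106*(-14) + 55*(27) = 1]
q=3: r=0, s=55, t=-106   [106*(55) + 55*(-106) = 0]
GCD = 1 with t = 27, so 55*(27) ≡ 1 (mod 106)
Inverse = 27 mod 106 = 27
Check: 55 * 27 = 1485 ≡ 1 (mod 106)

55^(-1) ≡ 27 (mod 106)


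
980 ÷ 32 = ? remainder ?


980 = 32 * 30 + 20
Check: 960 + 20 = 980

q = 30, r = 20


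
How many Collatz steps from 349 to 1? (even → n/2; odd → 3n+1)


349 → 1048 → 524 → 262 → 131 → 394 → 197 → 592 → 296 → 148 → 74 → 37 → 112 → 56 → 28 → 14 → 7 → 22 → 11 → 34 → 17 → 52 → 26 → 13 → 40 → 20 → 10 → 5 → 16 → 8 → 4 → 2 → 1
Total steps = 32

32 steps


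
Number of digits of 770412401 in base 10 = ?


770412401 has 9 digits in base 10
floor(log10(770412401)) + 1 = floor(8.8867) + 1 = 9

9 digits (base 10)


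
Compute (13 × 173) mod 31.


13 × 173 = 2249
2249 mod 31 = 17


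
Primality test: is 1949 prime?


Check divisors up to sqrt(1949) = 44.1475
No divisors found.
1949 is prime.

Yes, 1949 is prime


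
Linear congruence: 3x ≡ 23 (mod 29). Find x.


GCD(3, 29) = 1, unique solution
a^(-1) mod 29 = 10
x = 10 * 23 mod 29 = 27

x ≡ 27 (mod 29)


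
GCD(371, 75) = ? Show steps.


371 = 4 * 75 + 71
75 = 1 * 71 + 4
71 = 17 * 4 + 3
4 = 1 * 3 + 1
3 = 3 * 1 + 0
GCD = 1


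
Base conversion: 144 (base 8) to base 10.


144 (base 8) = 100 (decimal)
100 (decimal) = 100 (base 10)


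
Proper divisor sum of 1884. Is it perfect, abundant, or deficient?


Proper divisors: 1, 2, 3, 4, 6, 12, 157, 314, 471, 628, 942
Sum = 1 + 2 + 3 + 4 + 6 + 12 + 157 + 314 + 471 + 628 + 942 = 2540
2540 > 1884 → abundant

s(1884) = 2540 (abundant)


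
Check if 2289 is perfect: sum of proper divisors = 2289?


Proper divisors of 2289: 1, 3, 7, 21, 109, 327, 763
Sum = 1 + 3 + 7 + 21 + 109 + 327 + 763 = 1231

No, 2289 is not perfect (1231 ≠ 2289)


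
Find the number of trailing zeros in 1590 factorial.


floor(1590/5) = 318
floor(1590/25) = 63
floor(1590/125) = 12
floor(1590/625) = 2
Total = 395

395 trailing zeros


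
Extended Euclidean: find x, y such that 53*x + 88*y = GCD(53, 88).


Tabular extended Euclidean (each row: r = 53*s + 88*t):
r=53, s=1, t=0
r=88, s=0, t=1
q=0: r=53, s=1, t=0   [53*(1) + 88*(0) = 53]
q=1: r=35, s=-1, t=1   [53*(-1) + 88*(1) = 35]
q=1: r=18, s=2, t=-1   [53*(2) + 88*(-1) = 18]
q=1: r=17, s=-3, t=2   [53*(-3) + 88*(2) = 17]
q=1: r=1, s=5, t=-3   [53*(5) + 88*(-3) = 1]
q=17: r=0, s=-88, t=53   [53*(-88) + 88*(53) = 0]
GCD = 1; from the row with r=1: x=5, y=-3
Check: 53*(5) + 88*(-3) = 265 - 264 = 1

GCD = 1, x = 5, y = -3


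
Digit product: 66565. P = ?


6 × 6 × 5 × 6 × 5 = 5400


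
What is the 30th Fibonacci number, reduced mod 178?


F(k) mod 178 for k=1..30:
1, 1, 2, 3, 5, 8, 13, 21, 34, 55, 89, 144, 55, 21, 76, 97, 173, 92, 87, 1, 88, 89, 177, 88, 87, 175, 84, 81, 165, 68
F(30) mod 178 = 68


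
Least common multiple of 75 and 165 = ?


GCD(75, 165) = 15
LCM = 75*165/15 = 12375/15 = 825

LCM = 825


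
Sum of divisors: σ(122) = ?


Divisors of 122: 1, 2, 61, 122
Sum = 1 + 2 + 61 + 122 = 186

σ(122) = 186


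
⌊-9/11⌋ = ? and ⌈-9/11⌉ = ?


-9/11 = -0.8182
floor = -1
ceil = 0

floor = -1, ceil = 0


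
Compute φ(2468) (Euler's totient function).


2468 = 2^2 × 617
Prime factors: 2, 617
φ(2468) = 2468 × (1-1/2) × (1-1/617)
= 2468 × 1/2 × 616/617 = 1232

φ(2468) = 1232


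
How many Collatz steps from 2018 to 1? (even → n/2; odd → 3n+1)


2018 → 1009 → 3028 → 1514 → 757 → 2272 → 1136 → 568 → 284 → 142 → 71 → 214 → 107 → 322 → 161 → 484 → 242 → 121 → 364 → 182 → 91 → 274 → 137 → 412 → 206 → 103 → 310 → 155 → 466 → 233 → 700 → 350 → 175 → 526 → 263 → 790 → 395 → 1186 → 593 → 1780 → 890 → 445 → 1336 → 668 → 334 → 167 → 502 → 251 → 754 → 377 → 1132 → 566 → 283 → 850 → 425 → 1276 → 638 → 319 → 958 → 479 → 1438 → 719 → 2158 → 1079 → 3238 → 1619 → 4858 → 2429 → 7288 → 3644 → 1822 → 911 → 2734 → 1367 → 4102 → 2051 → 6154 → 3077 → 9232 → 4616 → 2308 → 1154 → 577 → 1732 → 866 → 433 → 1300 → 650 → 325 → 976 → 488 → 244 → 122 → 61 → 184 → 92 → 46 → 23 → 70 → 35 → 106 → 53 → 160 → 80 → 40 → 20 → 10 → 5 → 16 → 8 → 4 → 2 → 1
Total steps = 112

112 steps


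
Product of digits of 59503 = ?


5 × 9 × 5 × 0 × 3 = 0


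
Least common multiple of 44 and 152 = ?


GCD(44, 152) = 4
LCM = 44*152/4 = 6688/4 = 1672

LCM = 1672


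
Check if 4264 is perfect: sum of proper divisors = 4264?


Proper divisors of 4264: 1, 2, 4, 8, 13, 26, 41, 52, 82, 104, 164, 328, 533, 1066, 2132
Sum = 1 + 2 + 4 + 8 + 13 + 26 + 41 + 52 + 82 + 104 + 164 + 328 + 533 + 1066 + 2132 = 4556

No, 4264 is not perfect (4556 ≠ 4264)


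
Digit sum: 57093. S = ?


5 + 7 + 0 + 9 + 3 = 24


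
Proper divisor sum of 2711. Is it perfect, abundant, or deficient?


Proper divisors: 1
Sum = 1 = 1
1 < 2711 → deficient

s(2711) = 1 (deficient)


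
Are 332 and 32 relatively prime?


Euclidean algorithm:
332 = 10 * 32 + 12
32 = 2 * 12 + 8
12 = 1 * 8 + 4
8 = 2 * 4 + 0
GCD(332, 32) = 4

No, not coprime (GCD = 4)


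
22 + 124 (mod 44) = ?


22 + 124 = 146
146 mod 44 = 14


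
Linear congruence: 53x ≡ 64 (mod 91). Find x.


GCD(53, 91) = 1, unique solution
a^(-1) mod 91 = 79
x = 79 * 64 mod 91 = 51

x ≡ 51 (mod 91)


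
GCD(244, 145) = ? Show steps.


244 = 1 * 145 + 99
145 = 1 * 99 + 46
99 = 2 * 46 + 7
46 = 6 * 7 + 4
7 = 1 * 4 + 3
4 = 1 * 3 + 1
3 = 3 * 1 + 0
GCD = 1


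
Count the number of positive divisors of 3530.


3530 = 2^1 × 5^1 × 353^1
d(3530) = (1+1) × (1+1) × (1+1) = 8

8 divisors


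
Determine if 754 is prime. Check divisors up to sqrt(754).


754 / 2 = 377 (exact division)
754 is NOT prime.

No, 754 is not prime


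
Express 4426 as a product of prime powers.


4426 / 2 = 2213
2213 / 2213 = 1
4426 = 2 × 2213


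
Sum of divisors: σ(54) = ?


Divisors of 54: 1, 2, 3, 6, 9, 18, 27, 54
Sum = 1 + 2 + 3 + 6 + 9 + 18 + 27 + 54 = 120

σ(54) = 120


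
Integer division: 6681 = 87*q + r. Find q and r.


6681 = 87 * 76 + 69
Check: 6612 + 69 = 6681

q = 76, r = 69


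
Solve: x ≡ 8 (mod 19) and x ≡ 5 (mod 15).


M = 19*15 = 285
M1 = M/19 = 15, M2 = M/15 = 19
M1^(-1) mod 19 = 14, M2^(-1) mod 15 = 4
x = 8*15*14 + 5*19*4 = 2060
2060 mod 285 = 65
Check: 65 mod 19 = 8 ✓, 65 mod 15 = 5 ✓

x ≡ 65 (mod 285)


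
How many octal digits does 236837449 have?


236837449 in base 8 = 1607355111
Number of digits = 10

10 digits (base 8)


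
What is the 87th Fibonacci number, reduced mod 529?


F(k) mod 529 for k=1..87:
1, 1, 2, 3, 5, 8, 13, 21, 34, 55, 89, 144, 233, 377, 81, 458, 10, 468, 478, 417, 366, 254, 91, 345, 436, 252, 159, 411, 41, 452, 493, 416, 380, 267, 118, 385, 503, 359, 333, 163, 496, 130, 97, 227, 324, 22, 346, 368, 185, 24, 209, 233, 442, 146, 59, 205, 264, 469, 204, 144, 348, 492, 311, 274, 56, 330, 386, 187, 44, 231, 275, 506, 252, 229, 481, 181, 133, 314, 447, 232, 150, 382, 3, 385, 388, 244, 103
F(87) mod 529 = 103


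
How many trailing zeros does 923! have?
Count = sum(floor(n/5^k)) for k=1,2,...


floor(923/5) = 184
floor(923/25) = 36
floor(923/125) = 7
floor(923/625) = 1
Total = 228

228 trailing zeros


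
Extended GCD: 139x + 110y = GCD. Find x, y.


Tabular extended Euclidean (each row: r = 139*s + 110*t):
r=139, s=1, t=0
r=110, s=0, t=1
q=1: r=29, s=1, t=-1   [139*(1) + 110*(-1) = 29]
q=3: r=23, s=-3, t=4   [139*(-3) + 110*(4) = 23]
q=1: r=6, s=4, t=-5   [139*(4) + 110*(-5) = 6]
q=3: r=5, s=-15, t=19   [139*(-15) + 110*(19) = 5]
q=1: r=1, s=19, t=-24   [139*(19) + 110*(-24) = 1]
q=5: r=0, s=-110, t=139   [139*(-110) + 110*(139) = 0]
GCD = 1; from the row with r=1: x=19, y=-24
Check: 139*(19) + 110*(-24) = 2641 - 2640 = 1

GCD = 1, x = 19, y = -24


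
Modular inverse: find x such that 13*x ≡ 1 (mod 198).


Use the extended Euclidean algorithm on (198, 13); each row r = 198*s + 13*t:
r=198, s=1, t=0
r=13, s=0, t=1
q=15: r=3, s=1, t=-15   [198*(1) + 13*(-15) = 3]
q=4: r=1, s=-4, t=61   [198*(-4) + 13*(61) = 1]
q=3: r=0, s=13, t=-198   [198*(13) + 13*(-198) = 0]
GCD = 1 with t = 61, so 13*(61) ≡ 1 (mod 198)
Inverse = 61 mod 198 = 61
Check: 13 * 61 = 793 ≡ 1 (mod 198)

13^(-1) ≡ 61 (mod 198)


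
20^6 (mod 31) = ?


20^1 mod 31 = 20
20^2 mod 31 = 28
20^3 mod 31 = 2
20^4 mod 31 = 9
20^5 mod 31 = 25
20^6 mod 31 = 4


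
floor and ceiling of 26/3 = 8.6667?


26/3 = 8.6667
floor = 8
ceil = 9

floor = 8, ceil = 9


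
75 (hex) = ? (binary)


75 (base 16) = 117 (decimal)
117 (decimal) = 1110101 (base 2)


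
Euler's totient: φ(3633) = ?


3633 = 3 × 7 × 173
Prime factors: 3, 7, 173
φ(3633) = 3633 × (1-1/3) × (1-1/7) × (1-1/173)
= 3633 × 2/3 × 6/7 × 172/173 = 2064

φ(3633) = 2064


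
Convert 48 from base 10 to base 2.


48 (base 10) = 48 (decimal)
48 (decimal) = 110000 (base 2)


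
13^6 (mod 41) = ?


13^1 mod 41 = 13
13^2 mod 41 = 5
13^3 mod 41 = 24
13^4 mod 41 = 25
13^5 mod 41 = 38
13^6 mod 41 = 2


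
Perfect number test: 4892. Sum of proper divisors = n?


Proper divisors of 4892: 1, 2, 4, 1223, 2446
Sum = 1 + 2 + 4 + 1223 + 2446 = 3676

No, 4892 is not perfect (3676 ≠ 4892)


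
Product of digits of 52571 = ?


5 × 2 × 5 × 7 × 1 = 350


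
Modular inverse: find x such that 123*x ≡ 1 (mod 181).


Use the extended Euclidean algorithm on (181, 123); each row r = 181*s + 123*t:
r=181, s=1, t=0
r=123, s=0, t=1
q=1: r=58, s=1, t=-1   [181*(1) + 123*(-1) = 58]
q=2: r=7, s=-2, t=3   [181*(-2) + 123*(3) = 7]
q=8: r=2, s=17, t=-25   [181*(17) + 123*(-25) = 2]
q=3: r=1, s=-53, t=78   [181*(-53) + 123*(78) = 1]
q=2: r=0, s=123, t=-181   [181*(123) + 123*(-181) = 0]
GCD = 1 with t = 78, so 123*(78) ≡ 1 (mod 181)
Inverse = 78 mod 181 = 78
Check: 123 * 78 = 9594 ≡ 1 (mod 181)

123^(-1) ≡ 78 (mod 181)


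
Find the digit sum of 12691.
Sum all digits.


1 + 2 + 6 + 9 + 1 = 19


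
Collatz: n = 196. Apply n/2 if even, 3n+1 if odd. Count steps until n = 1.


196 → 98 → 49 → 148 → 74 → 37 → 112 → 56 → 28 → 14 → 7 → 22 → 11 → 34 → 17 → 52 → 26 → 13 → 40 → 20 → 10 → 5 → 16 → 8 → 4 → 2 → 1
Total steps = 26

26 steps


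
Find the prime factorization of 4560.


4560 / 2 = 2280
2280 / 2 = 1140
1140 / 2 = 570
570 / 2 = 285
285 / 3 = 95
95 / 5 = 19
19 / 19 = 1
4560 = 2^4 × 3 × 5 × 19


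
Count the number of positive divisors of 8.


8 = 2^3
d(8) = (3+1) = 4

4 divisors


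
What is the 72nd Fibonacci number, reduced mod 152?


F(k) mod 152 for k=1..72:
1, 1, 2, 3, 5, 8, 13, 21, 34, 55, 89, 144, 81, 73, 2, 75, 77, 0, 77, 77, 2, 79, 81, 8, 89, 97, 34, 131, 13, 144, 5, 149, 2, 151, 1, 0, 1, 1, 2, 3, 5, 8, 13, 21, 34, 55, 89, 144, 81, 73, 2, 75, 77, 0, 77, 77, 2, 79, 81, 8, 89, 97, 34, 131, 13, 144, 5, 149, 2, 151, 1, 0
F(72) mod 152 = 0


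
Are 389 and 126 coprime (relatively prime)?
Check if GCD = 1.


Euclidean algorithm:
389 = 3 * 126 + 11
126 = 11 * 11 + 5
11 = 2 * 5 + 1
5 = 5 * 1 + 0
GCD(389, 126) = 1

Yes, coprime (GCD = 1)


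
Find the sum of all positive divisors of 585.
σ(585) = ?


Divisors of 585: 1, 3, 5, 9, 13, 15, 39, 45, 65, 117, 195, 585
Sum = 1 + 3 + 5 + 9 + 13 + 15 + 39 + 45 + 65 + 117 + 195 + 585 = 1092

σ(585) = 1092


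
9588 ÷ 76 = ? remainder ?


9588 = 76 * 126 + 12
Check: 9576 + 12 = 9588

q = 126, r = 12


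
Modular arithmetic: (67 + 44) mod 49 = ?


67 + 44 = 111
111 mod 49 = 13


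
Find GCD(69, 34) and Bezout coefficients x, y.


Tabular extended Euclidean (each row: r = 69*s + 34*t):
r=69, s=1, t=0
r=34, s=0, t=1
q=2: r=1, s=1, t=-2   [69*(1) + 34*(-2) = 1]
q=34: r=0, s=-34, t=69   [69*(-34) + 34*(69) = 0]
GCD = 1; from the row with r=1: x=1, y=-2
Check: 69*(1) + 34*(-2) = 69 - 68 = 1

GCD = 1, x = 1, y = -2


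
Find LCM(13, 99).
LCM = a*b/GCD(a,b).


GCD(13, 99) = 1
LCM = 13*99/1 = 1287/1 = 1287

LCM = 1287


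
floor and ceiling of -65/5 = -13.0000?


-65/5 = -13.0000
floor = -13
ceil = -13

floor = -13, ceil = -13


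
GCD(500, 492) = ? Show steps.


500 = 1 * 492 + 8
492 = 61 * 8 + 4
8 = 2 * 4 + 0
GCD = 4


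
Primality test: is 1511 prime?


Check divisors up to sqrt(1511) = 38.8716
No divisors found.
1511 is prime.

Yes, 1511 is prime


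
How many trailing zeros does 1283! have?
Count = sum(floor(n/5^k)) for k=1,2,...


floor(1283/5) = 256
floor(1283/25) = 51
floor(1283/125) = 10
floor(1283/625) = 2
Total = 319

319 trailing zeros


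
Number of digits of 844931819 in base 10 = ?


844931819 has 9 digits in base 10
floor(log10(844931819)) + 1 = floor(8.9268) + 1 = 9

9 digits (base 10)


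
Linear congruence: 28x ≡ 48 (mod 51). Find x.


GCD(28, 51) = 1, unique solution
a^(-1) mod 51 = 31
x = 31 * 48 mod 51 = 9

x ≡ 9 (mod 51)


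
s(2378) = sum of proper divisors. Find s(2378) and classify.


Proper divisors: 1, 2, 29, 41, 58, 82, 1189
Sum = 1 + 2 + 29 + 41 + 58 + 82 + 1189 = 1402
1402 < 2378 → deficient

s(2378) = 1402 (deficient)


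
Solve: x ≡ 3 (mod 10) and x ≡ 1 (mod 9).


M = 10*9 = 90
M1 = M/10 = 9, M2 = M/9 = 10
M1^(-1) mod 10 = 9, M2^(-1) mod 9 = 1
x = 3*9*9 + 1*10*1 = 253
253 mod 90 = 73
Check: 73 mod 10 = 3 ✓, 73 mod 9 = 1 ✓

x ≡ 73 (mod 90)


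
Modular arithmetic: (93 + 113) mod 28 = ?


93 + 113 = 206
206 mod 28 = 10


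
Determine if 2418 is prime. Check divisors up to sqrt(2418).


2418 / 2 = 1209 (exact division)
2418 is NOT prime.

No, 2418 is not prime


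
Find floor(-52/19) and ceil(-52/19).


-52/19 = -2.7368
floor = -3
ceil = -2

floor = -3, ceil = -2


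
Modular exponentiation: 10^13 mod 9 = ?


10^1 mod 9 = 1
10^2 mod 9 = 1
10^3 mod 9 = 1
10^4 mod 9 = 1
10^5 mod 9 = 1
10^6 mod 9 = 1
10^7 mod 9 = 1
10^8 mod 9 = 1
10^9 mod 9 = 1
10^10 mod 9 = 1
10^11 mod 9 = 1
10^12 mod 9 = 1
10^13 mod 9 = 1


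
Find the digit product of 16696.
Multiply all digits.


1 × 6 × 6 × 9 × 6 = 1944


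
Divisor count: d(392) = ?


392 = 2^3 × 7^2
d(392) = (3+1) × (2+1) = 12

12 divisors


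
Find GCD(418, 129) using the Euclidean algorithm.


418 = 3 * 129 + 31
129 = 4 * 31 + 5
31 = 6 * 5 + 1
5 = 5 * 1 + 0
GCD = 1


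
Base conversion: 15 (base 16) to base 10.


15 (base 16) = 21 (decimal)
21 (decimal) = 21 (base 10)


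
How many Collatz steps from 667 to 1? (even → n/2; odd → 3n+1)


667 → 2002 → 1001 → 3004 → 1502 → 751 → 2254 → 1127 → 3382 → 1691 → 5074 → 2537 → 7612 → 3806 → 1903 → 5710 → 2855 → 8566 → 4283 → 12850 → 6425 → 19276 → 9638 → 4819 → 14458 → 7229 → 21688 → 10844 → 5422 → 2711 → 8134 → 4067 → 12202 → 6101 → 18304 → 9152 → 4576 → 2288 → 1144 → 572 → 286 → 143 → 430 → 215 → 646 → 323 → 970 → 485 → 1456 → 728 → 364 → 182 → 91 → 274 → 137 → 412 → 206 → 103 → 310 → 155 → 466 → 233 → 700 → 350 → 175 → 526 → 263 → 790 → 395 → 1186 → 593 → 1780 → 890 → 445 → 1336 → 668 → 334 → 167 → 502 → 251 → 754 → 377 → 1132 → 566 → 283 → 850 → 425 → 1276 → 638 → 319 → 958 → 479 → 1438 → 719 → 2158 → 1079 → 3238 → 1619 → 4858 → 2429 → 7288 → 3644 → 1822 → 911 → 2734 → 1367 → 4102 → 2051 → 6154 → 3077 → 9232 → 4616 → 2308 → 1154 → 577 → 1732 → 866 → 433 → 1300 → 650 → 325 → 976 → 488 → 244 → 122 → 61 → 184 → 92 → 46 → 23 → 70 → 35 → 106 → 53 → 160 → 80 → 40 → 20 → 10 → 5 → 16 → 8 → 4 → 2 → 1
Total steps = 144

144 steps


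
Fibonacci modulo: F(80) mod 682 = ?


F(k) mod 682 for k=1..80:
1, 1, 2, 3, 5, 8, 13, 21, 34, 55, 89, 144, 233, 377, 610, 305, 233, 538, 89, 627, 34, 661, 13, 674, 5, 679, 2, 681, 1, 0, 1, 1, 2, 3, 5, 8, 13, 21, 34, 55, 89, 144, 233, 377, 610, 305, 233, 538, 89, 627, 34, 661, 13, 674, 5, 679, 2, 681, 1, 0, 1, 1, 2, 3, 5, 8, 13, 21, 34, 55, 89, 144, 233, 377, 610, 305, 233, 538, 89, 627
F(80) mod 682 = 627


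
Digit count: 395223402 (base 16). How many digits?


395223402 in base 16 = 178EA16A
Number of digits = 8

8 digits (base 16)


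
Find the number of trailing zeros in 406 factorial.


floor(406/5) = 81
floor(406/25) = 16
floor(406/125) = 3
Total = 100

100 trailing zeros


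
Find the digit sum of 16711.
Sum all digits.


1 + 6 + 7 + 1 + 1 = 16


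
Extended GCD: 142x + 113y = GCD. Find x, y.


Tabular extended Euclidean (each row: r = 142*s + 113*t):
r=142, s=1, t=0
r=113, s=0, t=1
q=1: r=29, s=1, t=-1   [142*(1) + 113*(-1) = 29]
q=3: r=26, s=-3, t=4   [142*(-3) + 113*(4) = 26]
q=1: r=3, s=4, t=-5   [142*(4) + 113*(-5) = 3]
q=8: r=2, s=-35, t=44   [142*(-35) + 113*(44) = 2]
q=1: r=1, s=39, t=-49   [142*(39) + 113*(-49) = 1]
q=2: r=0, s=-113, t=142   [142*(-113) + 113*(142) = 0]
GCD = 1; from the row with r=1: x=39, y=-49
Check: 142*(39) + 113*(-49) = 5538 - 5537 = 1

GCD = 1, x = 39, y = -49


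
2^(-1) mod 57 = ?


Use the extended Euclidean algorithm on (57, 2); each row r = 57*s + 2*t:
r=57, s=1, t=0
r=2, s=0, t=1
q=28: r=1, s=1, t=-28   [57*(1) + 2*(-28) = 1]
q=2: r=0, s=-2, t=57   [57*(-2) + 2*(57) = 0]
GCD = 1 with t = -28, so 2*(-28) ≡ 1 (mod 57)
Inverse = -28 mod 57 = 29
Check: 2 * 29 = 58 ≡ 1 (mod 57)

2^(-1) ≡ 29 (mod 57)


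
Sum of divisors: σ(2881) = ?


Divisors of 2881: 1, 43, 67, 2881
Sum = 1 + 43 + 67 + 2881 = 2992

σ(2881) = 2992


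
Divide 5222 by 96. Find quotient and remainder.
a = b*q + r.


5222 = 96 * 54 + 38
Check: 5184 + 38 = 5222

q = 54, r = 38


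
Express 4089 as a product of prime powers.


4089 / 3 = 1363
1363 / 29 = 47
47 / 47 = 1
4089 = 3 × 29 × 47


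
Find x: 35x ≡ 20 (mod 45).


GCD(35, 45) = 5 divides 20
Divide: 7x ≡ 4 (mod 9)
x ≡ 7 (mod 9)


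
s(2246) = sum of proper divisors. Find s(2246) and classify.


Proper divisors: 1, 2, 1123
Sum = 1 + 2 + 1123 = 1126
1126 < 2246 → deficient

s(2246) = 1126 (deficient)


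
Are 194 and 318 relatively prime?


Euclidean algorithm:
318 = 1 * 194 + 124
194 = 1 * 124 + 70
124 = 1 * 70 + 54
70 = 1 * 54 + 16
54 = 3 * 16 + 6
16 = 2 * 6 + 4
6 = 1 * 4 + 2
4 = 2 * 2 + 0
GCD(194, 318) = 2

No, not coprime (GCD = 2)


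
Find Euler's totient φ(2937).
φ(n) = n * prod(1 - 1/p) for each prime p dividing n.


2937 = 3 × 11 × 89
Prime factors: 3, 11, 89
φ(2937) = 2937 × (1-1/3) × (1-1/11) × (1-1/89)
= 2937 × 2/3 × 10/11 × 88/89 = 1760

φ(2937) = 1760


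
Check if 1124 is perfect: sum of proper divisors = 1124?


Proper divisors of 1124: 1, 2, 4, 281, 562
Sum = 1 + 2 + 4 + 281 + 562 = 850

No, 1124 is not perfect (850 ≠ 1124)


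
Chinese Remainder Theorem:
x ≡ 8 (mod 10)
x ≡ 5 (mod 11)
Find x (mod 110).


M = 10*11 = 110
M1 = M/10 = 11, M2 = M/11 = 10
M1^(-1) mod 10 = 1, M2^(-1) mod 11 = 10
x = 8*11*1 + 5*10*10 = 588
588 mod 110 = 38
Check: 38 mod 10 = 8 ✓, 38 mod 11 = 5 ✓

x ≡ 38 (mod 110)


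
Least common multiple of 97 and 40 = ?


GCD(97, 40) = 1
LCM = 97*40/1 = 3880/1 = 3880

LCM = 3880


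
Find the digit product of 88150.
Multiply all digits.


8 × 8 × 1 × 5 × 0 = 0


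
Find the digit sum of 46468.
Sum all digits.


4 + 6 + 4 + 6 + 8 = 28


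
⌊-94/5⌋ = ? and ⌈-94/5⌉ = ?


-94/5 = -18.8000
floor = -19
ceil = -18

floor = -19, ceil = -18


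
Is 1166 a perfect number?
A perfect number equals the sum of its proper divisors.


Proper divisors of 1166: 1, 2, 11, 22, 53, 106, 583
Sum = 1 + 2 + 11 + 22 + 53 + 106 + 583 = 778

No, 1166 is not perfect (778 ≠ 1166)


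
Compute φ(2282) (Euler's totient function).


2282 = 2 × 7 × 163
Prime factors: 2, 7, 163
φ(2282) = 2282 × (1-1/2) × (1-1/7) × (1-1/163)
= 2282 × 1/2 × 6/7 × 162/163 = 972

φ(2282) = 972


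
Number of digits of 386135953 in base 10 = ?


386135953 has 9 digits in base 10
floor(log10(386135953)) + 1 = floor(8.5867) + 1 = 9

9 digits (base 10)


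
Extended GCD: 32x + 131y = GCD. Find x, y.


Tabular extended Euclidean (each row: r = 32*s + 131*t):
r=32, s=1, t=0
r=131, s=0, t=1
q=0: r=32, s=1, t=0   [32*(1) + 131*(0) = 32]
q=4: r=3, s=-4, t=1   [32*(-4) + 131*(1) = 3]
q=10: r=2, s=41, t=-10   [32*(41) + 131*(-10) = 2]
q=1: r=1, s=-45, t=11   [32*(-45) + 131*(11) = 1]
q=2: r=0, s=131, t=-32   [32*(131) + 131*(-32) = 0]
GCD = 1; from the row with r=1: x=-45, y=11
Check: 32*(-45) + 131*(11) = -1440 + 1441 = 1

GCD = 1, x = -45, y = 11


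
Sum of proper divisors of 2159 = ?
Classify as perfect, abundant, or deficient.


Proper divisors: 1, 17, 127
Sum = 1 + 17 + 127 = 145
145 < 2159 → deficient

s(2159) = 145 (deficient)


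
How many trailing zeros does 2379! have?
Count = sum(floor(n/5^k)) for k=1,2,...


floor(2379/5) = 475
floor(2379/25) = 95
floor(2379/125) = 19
floor(2379/625) = 3
Total = 592

592 trailing zeros


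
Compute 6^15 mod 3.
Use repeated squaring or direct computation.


6^1 mod 3 = 0
6^2 mod 3 = 0
6^3 mod 3 = 0
6^4 mod 3 = 0
6^5 mod 3 = 0
6^6 mod 3 = 0
6^7 mod 3 = 0
6^8 mod 3 = 0
6^9 mod 3 = 0
6^10 mod 3 = 0
6^11 mod 3 = 0
6^12 mod 3 = 0
6^13 mod 3 = 0
6^14 mod 3 = 0
6^15 mod 3 = 0


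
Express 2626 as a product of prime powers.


2626 / 2 = 1313
1313 / 13 = 101
101 / 101 = 1
2626 = 2 × 13 × 101


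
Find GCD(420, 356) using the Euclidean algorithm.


420 = 1 * 356 + 64
356 = 5 * 64 + 36
64 = 1 * 36 + 28
36 = 1 * 28 + 8
28 = 3 * 8 + 4
8 = 2 * 4 + 0
GCD = 4


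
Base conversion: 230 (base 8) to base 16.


230 (base 8) = 152 (decimal)
152 (decimal) = 98 (base 16)


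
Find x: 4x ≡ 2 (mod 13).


GCD(4, 13) = 1, unique solution
a^(-1) mod 13 = 10
x = 10 * 2 mod 13 = 7

x ≡ 7 (mod 13)


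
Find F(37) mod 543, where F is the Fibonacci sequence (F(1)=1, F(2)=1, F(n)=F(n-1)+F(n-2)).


F(k) mod 543 for k=1..37:
1, 1, 2, 3, 5, 8, 13, 21, 34, 55, 89, 144, 233, 377, 67, 444, 511, 412, 380, 249, 86, 335, 421, 213, 91, 304, 395, 156, 8, 164, 172, 336, 508, 301, 266, 24, 290
F(37) mod 543 = 290


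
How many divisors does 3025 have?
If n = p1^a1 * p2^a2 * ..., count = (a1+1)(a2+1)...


3025 = 5^2 × 11^2
d(3025) = (2+1) × (2+1) = 9

9 divisors


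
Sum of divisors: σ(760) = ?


Divisors of 760: 1, 2, 4, 5, 8, 10, 19, 20, 38, 40, 76, 95, 152, 190, 380, 760
Sum = 1 + 2 + 4 + 5 + 8 + 10 + 19 + 20 + 38 + 40 + 76 + 95 + 152 + 190 + 380 + 760 = 1800

σ(760) = 1800


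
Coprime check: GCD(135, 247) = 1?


Euclidean algorithm:
247 = 1 * 135 + 112
135 = 1 * 112 + 23
112 = 4 * 23 + 20
23 = 1 * 20 + 3
20 = 6 * 3 + 2
3 = 1 * 2 + 1
2 = 2 * 1 + 0
GCD(135, 247) = 1

Yes, coprime (GCD = 1)


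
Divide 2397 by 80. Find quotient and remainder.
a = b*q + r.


2397 = 80 * 29 + 77
Check: 2320 + 77 = 2397

q = 29, r = 77


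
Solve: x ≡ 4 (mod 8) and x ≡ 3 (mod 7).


M = 8*7 = 56
M1 = M/8 = 7, M2 = M/7 = 8
M1^(-1) mod 8 = 7, M2^(-1) mod 7 = 1
x = 4*7*7 + 3*8*1 = 220
220 mod 56 = 52
Check: 52 mod 8 = 4 ✓, 52 mod 7 = 3 ✓

x ≡ 52 (mod 56)


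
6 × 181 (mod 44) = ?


6 × 181 = 1086
1086 mod 44 = 30


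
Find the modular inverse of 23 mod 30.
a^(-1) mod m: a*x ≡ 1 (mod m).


Use the extended Euclidean algorithm on (30, 23); each row r = 30*s + 23*t:
r=30, s=1, t=0
r=23, s=0, t=1
q=1: r=7, s=1, t=-1   [30*(1) + 23*(-1) = 7]
q=3: r=2, s=-3, t=4   [30*(-3) + 23*(4) = 2]
q=3: r=1, s=10, t=-13   [30*(10) + 23*(-13) = 1]
q=2: r=0, s=-23, t=30   [30*(-23) + 23*(30) = 0]
GCD = 1 with t = -13, so 23*(-13) ≡ 1 (mod 30)
Inverse = -13 mod 30 = 17
Check: 23 * 17 = 391 ≡ 1 (mod 30)

23^(-1) ≡ 17 (mod 30)


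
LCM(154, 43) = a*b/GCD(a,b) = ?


GCD(154, 43) = 1
LCM = 154*43/1 = 6622/1 = 6622

LCM = 6622


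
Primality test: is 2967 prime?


2967 / 3 = 989 (exact division)
2967 is NOT prime.

No, 2967 is not prime


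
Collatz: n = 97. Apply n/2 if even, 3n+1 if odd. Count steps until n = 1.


97 → 292 → 146 → 73 → 220 → 110 → 55 → 166 → 83 → 250 → 125 → 376 → 188 → 94 → 47 → 142 → 71 → 214 → 107 → 322 → 161 → 484 → 242 → 121 → 364 → 182 → 91 → 274 → 137 → 412 → 206 → 103 → 310 → 155 → 466 → 233 → 700 → 350 → 175 → 526 → 263 → 790 → 395 → 1186 → 593 → 1780 → 890 → 445 → 1336 → 668 → 334 → 167 → 502 → 251 → 754 → 377 → 1132 → 566 → 283 → 850 → 425 → 1276 → 638 → 319 → 958 → 479 → 1438 → 719 → 2158 → 1079 → 3238 → 1619 → 4858 → 2429 → 7288 → 3644 → 1822 → 911 → 2734 → 1367 → 4102 → 2051 → 6154 → 3077 → 9232 → 4616 → 2308 → 1154 → 577 → 1732 → 866 → 433 → 1300 → 650 → 325 → 976 → 488 → 244 → 122 → 61 → 184 → 92 → 46 → 23 → 70 → 35 → 106 → 53 → 160 → 80 → 40 → 20 → 10 → 5 → 16 → 8 → 4 → 2 → 1
Total steps = 118

118 steps


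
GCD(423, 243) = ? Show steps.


423 = 1 * 243 + 180
243 = 1 * 180 + 63
180 = 2 * 63 + 54
63 = 1 * 54 + 9
54 = 6 * 9 + 0
GCD = 9


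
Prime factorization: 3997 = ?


3997 / 7 = 571
571 / 571 = 1
3997 = 7 × 571


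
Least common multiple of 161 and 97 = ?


GCD(161, 97) = 1
LCM = 161*97/1 = 15617/1 = 15617

LCM = 15617


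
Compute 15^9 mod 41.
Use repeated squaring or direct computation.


15^1 mod 41 = 15
15^2 mod 41 = 20
15^3 mod 41 = 13
15^4 mod 41 = 31
15^5 mod 41 = 14
15^6 mod 41 = 5
15^7 mod 41 = 34
15^8 mod 41 = 18
15^9 mod 41 = 24


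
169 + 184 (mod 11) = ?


169 + 184 = 353
353 mod 11 = 1


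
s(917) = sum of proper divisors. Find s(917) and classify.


Proper divisors: 1, 7, 131
Sum = 1 + 7 + 131 = 139
139 < 917 → deficient

s(917) = 139 (deficient)


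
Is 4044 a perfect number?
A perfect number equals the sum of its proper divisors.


Proper divisors of 4044: 1, 2, 3, 4, 6, 12, 337, 674, 1011, 1348, 2022
Sum = 1 + 2 + 3 + 4 + 6 + 12 + 337 + 674 + 1011 + 1348 + 2022 = 5420

No, 4044 is not perfect (5420 ≠ 4044)


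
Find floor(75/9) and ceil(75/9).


75/9 = 8.3333
floor = 8
ceil = 9

floor = 8, ceil = 9


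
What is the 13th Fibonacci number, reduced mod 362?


F(k) mod 362 for k=1..13:
1, 1, 2, 3, 5, 8, 13, 21, 34, 55, 89, 144, 233
F(13) mod 362 = 233


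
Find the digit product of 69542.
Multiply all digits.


6 × 9 × 5 × 4 × 2 = 2160


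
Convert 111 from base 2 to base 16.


111 (base 2) = 7 (decimal)
7 (decimal) = 7 (base 16)


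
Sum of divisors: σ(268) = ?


Divisors of 268: 1, 2, 4, 67, 134, 268
Sum = 1 + 2 + 4 + 67 + 134 + 268 = 476

σ(268) = 476


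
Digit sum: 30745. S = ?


3 + 0 + 7 + 4 + 5 = 19


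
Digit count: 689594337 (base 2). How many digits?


689594337 in base 2 = 101001000110100101111111100001
Number of digits = 30

30 digits (base 2)


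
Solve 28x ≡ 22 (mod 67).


GCD(28, 67) = 1, unique solution
a^(-1) mod 67 = 12
x = 12 * 22 mod 67 = 63

x ≡ 63 (mod 67)


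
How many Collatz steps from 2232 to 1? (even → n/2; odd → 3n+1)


2232 → 1116 → 558 → 279 → 838 → 419 → 1258 → 629 → 1888 → 944 → 472 → 236 → 118 → 59 → 178 → 89 → 268 → 134 → 67 → 202 → 101 → 304 → 152 → 76 → 38 → 19 → 58 → 29 → 88 → 44 → 22 → 11 → 34 → 17 → 52 → 26 → 13 → 40 → 20 → 10 → 5 → 16 → 8 → 4 → 2 → 1
Total steps = 45

45 steps


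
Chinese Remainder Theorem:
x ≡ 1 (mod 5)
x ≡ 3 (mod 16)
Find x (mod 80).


M = 5*16 = 80
M1 = M/5 = 16, M2 = M/16 = 5
M1^(-1) mod 5 = 1, M2^(-1) mod 16 = 13
x = 1*16*1 + 3*5*13 = 211
211 mod 80 = 51
Check: 51 mod 5 = 1 ✓, 51 mod 16 = 3 ✓

x ≡ 51 (mod 80)


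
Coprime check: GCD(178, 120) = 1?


Euclidean algorithm:
178 = 1 * 120 + 58
120 = 2 * 58 + 4
58 = 14 * 4 + 2
4 = 2 * 2 + 0
GCD(178, 120) = 2

No, not coprime (GCD = 2)


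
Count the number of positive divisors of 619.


619 = 619^1
d(619) = (1+1) = 2

2 divisors


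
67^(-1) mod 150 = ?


Use the extended Euclidean algorithm on (150, 67); each row r = 150*s + 67*t:
r=150, s=1, t=0
r=67, s=0, t=1
q=2: r=16, s=1, t=-2   [150*(1) + 67*(-2) = 16]
q=4: r=3, s=-4, t=9   [150*(-4) + 67*(9) = 3]
q=5: r=1, s=21, t=-47   [150*(21) + 67*(-47) = 1]
q=3: r=0, s=-67, t=150   [150*(-67) + 67*(150) = 0]
GCD = 1 with t = -47, so 67*(-47) ≡ 1 (mod 150)
Inverse = -47 mod 150 = 103
Check: 67 * 103 = 6901 ≡ 1 (mod 150)

67^(-1) ≡ 103 (mod 150)


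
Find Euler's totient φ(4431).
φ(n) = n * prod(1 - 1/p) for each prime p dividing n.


4431 = 3 × 7 × 211
Prime factors: 3, 7, 211
φ(4431) = 4431 × (1-1/3) × (1-1/7) × (1-1/211)
= 4431 × 2/3 × 6/7 × 210/211 = 2520

φ(4431) = 2520


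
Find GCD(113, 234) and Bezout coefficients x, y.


Tabular extended Euclidean (each row: r = 113*s + 234*t):
r=113, s=1, t=0
r=234, s=0, t=1
q=0: r=113, s=1, t=0   [113*(1) + 234*(0) = 113]
q=2: r=8, s=-2, t=1   [113*(-2) + 234*(1) = 8]
q=14: r=1, s=29, t=-14   [113*(29) + 234*(-14) = 1]
q=8: r=0, s=-234, t=113   [113*(-234) + 234*(113) = 0]
GCD = 1; from the row with r=1: x=29, y=-14
Check: 113*(29) + 234*(-14) = 3277 - 3276 = 1

GCD = 1, x = 29, y = -14


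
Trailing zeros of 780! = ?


floor(780/5) = 156
floor(780/25) = 31
floor(780/125) = 6
floor(780/625) = 1
Total = 194

194 trailing zeros


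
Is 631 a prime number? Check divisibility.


Check divisors up to sqrt(631) = 25.1197
No divisors found.
631 is prime.

Yes, 631 is prime


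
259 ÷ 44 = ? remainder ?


259 = 44 * 5 + 39
Check: 220 + 39 = 259

q = 5, r = 39


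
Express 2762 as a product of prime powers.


2762 / 2 = 1381
1381 / 1381 = 1
2762 = 2 × 1381


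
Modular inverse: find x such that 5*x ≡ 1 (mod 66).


Use the extended Euclidean algorithm on (66, 5); each row r = 66*s + 5*t:
r=66, s=1, t=0
r=5, s=0, t=1
q=13: r=1, s=1, t=-13   [66*(1) + 5*(-13) = 1]
q=5: r=0, s=-5, t=66   [66*(-5) + 5*(66) = 0]
GCD = 1 with t = -13, so 5*(-13) ≡ 1 (mod 66)
Inverse = -13 mod 66 = 53
Check: 5 * 53 = 265 ≡ 1 (mod 66)

5^(-1) ≡ 53 (mod 66)


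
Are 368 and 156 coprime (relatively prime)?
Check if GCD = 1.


Euclidean algorithm:
368 = 2 * 156 + 56
156 = 2 * 56 + 44
56 = 1 * 44 + 12
44 = 3 * 12 + 8
12 = 1 * 8 + 4
8 = 2 * 4 + 0
GCD(368, 156) = 4

No, not coprime (GCD = 4)


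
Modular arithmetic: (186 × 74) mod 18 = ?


186 × 74 = 13764
13764 mod 18 = 12


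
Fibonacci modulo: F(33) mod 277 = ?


F(k) mod 277 for k=1..33:
1, 1, 2, 3, 5, 8, 13, 21, 34, 55, 89, 144, 233, 100, 56, 156, 212, 91, 26, 117, 143, 260, 126, 109, 235, 67, 25, 92, 117, 209, 49, 258, 30
F(33) mod 277 = 30


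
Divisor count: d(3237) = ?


3237 = 3^1 × 13^1 × 83^1
d(3237) = (1+1) × (1+1) × (1+1) = 8

8 divisors


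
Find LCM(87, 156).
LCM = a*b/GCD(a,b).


GCD(87, 156) = 3
LCM = 87*156/3 = 13572/3 = 4524

LCM = 4524
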